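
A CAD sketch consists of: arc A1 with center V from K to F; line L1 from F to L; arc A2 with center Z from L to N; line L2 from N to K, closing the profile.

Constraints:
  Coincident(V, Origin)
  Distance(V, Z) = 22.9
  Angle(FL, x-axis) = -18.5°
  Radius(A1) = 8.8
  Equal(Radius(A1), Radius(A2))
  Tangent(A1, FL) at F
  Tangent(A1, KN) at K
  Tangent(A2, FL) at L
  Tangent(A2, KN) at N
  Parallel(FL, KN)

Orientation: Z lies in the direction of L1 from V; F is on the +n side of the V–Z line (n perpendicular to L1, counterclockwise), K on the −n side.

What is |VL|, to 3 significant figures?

24.5

The slot axis is L1's direction at -18.5°, so u = (cos -18.5°, sin -18.5°) = (0.948, -0.317) and n = (−sin -18.5°, cos -18.5°) = (0.317, 0.948). V is at the origin and Z lies 22.9 along u from V, so Z = 22.9·u = (21.7, -7.27). Tangency of A1 to both parallel lines with radius 8.8 puts F and K at V ± 8.8·n: F = (2.79, 8.35), K = (-2.79, -8.35). Equal radii place L and N the same way about Z: L = Z + 8.8·n = (24.5, 1.08), N = Z − 8.8·n = (18.9, -15.6). Then |VL| = |L − V| = 24.5.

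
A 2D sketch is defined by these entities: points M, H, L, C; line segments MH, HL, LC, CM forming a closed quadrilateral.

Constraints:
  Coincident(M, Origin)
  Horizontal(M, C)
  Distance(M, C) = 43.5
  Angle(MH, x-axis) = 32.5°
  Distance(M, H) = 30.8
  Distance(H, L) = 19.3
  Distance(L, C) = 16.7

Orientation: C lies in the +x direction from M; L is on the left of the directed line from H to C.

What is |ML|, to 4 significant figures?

48.23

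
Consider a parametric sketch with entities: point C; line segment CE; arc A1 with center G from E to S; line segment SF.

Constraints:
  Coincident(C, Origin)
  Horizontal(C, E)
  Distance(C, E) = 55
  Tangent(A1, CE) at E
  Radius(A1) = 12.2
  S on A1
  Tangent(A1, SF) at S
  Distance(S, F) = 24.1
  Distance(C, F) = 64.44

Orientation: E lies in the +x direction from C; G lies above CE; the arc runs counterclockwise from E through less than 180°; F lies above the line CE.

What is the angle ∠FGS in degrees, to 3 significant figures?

63.2°

Checks: |GS| = 12.20 ✓; ∠(GS, SF) = 90.00° ✓; |SF| = 24.10 ✓; |CF| = 64.44 ✓.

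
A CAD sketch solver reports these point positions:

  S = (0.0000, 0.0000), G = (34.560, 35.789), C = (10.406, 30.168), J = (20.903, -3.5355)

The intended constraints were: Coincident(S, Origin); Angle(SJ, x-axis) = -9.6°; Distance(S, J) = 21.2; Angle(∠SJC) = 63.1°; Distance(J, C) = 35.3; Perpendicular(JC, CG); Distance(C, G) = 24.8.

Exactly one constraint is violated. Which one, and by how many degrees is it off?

Perpendicular(JC, CG) — off by 4.20°.

S = (0.00, 0.00) ✓; SJ at -9.600° ✓; |SJ| = 21.20 ✓; ∠SJC = 63.10° ✓; |JC| = 35.30 ✓; ∠(JC, CG) = 94.20° ✗; |CG| = 24.80 ✓.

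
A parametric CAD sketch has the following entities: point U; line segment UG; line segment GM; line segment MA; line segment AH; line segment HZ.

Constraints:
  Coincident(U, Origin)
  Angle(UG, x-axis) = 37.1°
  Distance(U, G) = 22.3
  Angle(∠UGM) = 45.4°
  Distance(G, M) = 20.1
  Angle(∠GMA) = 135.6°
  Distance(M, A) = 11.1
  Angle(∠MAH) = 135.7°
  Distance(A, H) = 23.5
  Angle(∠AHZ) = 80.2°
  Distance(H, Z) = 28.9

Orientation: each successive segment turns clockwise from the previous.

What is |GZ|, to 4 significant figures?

26.99

U is at the origin; UG runs at 37.1° with length 22.3, so G = (17.79, 13.45). ∠UGM = 45.4° gives GM at -97.50° from the x-axis; with |GM| = 20.1, M = (15.16, -6.477). ∠GMA = 135.6° gives MA at -141.9° from the x-axis; with |MA| = 11.1, A = (6.428, -13.33). ∠MAH = 135.7° gives AH at 173.8° from the x-axis; with |AH| = 23.5, H = (-16.93, -10.79). ∠AHZ = 80.2° gives HZ at 74.00° from the x-axis; with |HZ| = 28.9, Z = (-8.969, 16.99). Then |GZ| = |Z − G| = 26.99.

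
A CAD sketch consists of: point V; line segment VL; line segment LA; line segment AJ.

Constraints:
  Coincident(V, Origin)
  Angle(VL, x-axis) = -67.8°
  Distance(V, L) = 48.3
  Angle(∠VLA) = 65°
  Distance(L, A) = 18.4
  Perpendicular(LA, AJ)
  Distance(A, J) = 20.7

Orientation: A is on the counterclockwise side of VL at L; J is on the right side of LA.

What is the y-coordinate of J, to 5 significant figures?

-45.283

V is at the origin; VL runs at -67.8° with length 48.3, so L = 48.3·(cos -67.8°, sin -67.8°) = (18.250, -44.720). ∠VLA = 65.0°, so LA runs at -67.8° + (180° − 65.0°) = 47.200° from the x-axis; with |LA| = 18.4, A = L + 18.4·(cos 47.200°, sin 47.200°) = (30.751, -31.219). LA ⟂ AJ; with |AJ| = 20.7 on the right of LA, J = A + 20.7·(0.73373, -0.67944) = (45.940, -45.283). So J.y = -45.283.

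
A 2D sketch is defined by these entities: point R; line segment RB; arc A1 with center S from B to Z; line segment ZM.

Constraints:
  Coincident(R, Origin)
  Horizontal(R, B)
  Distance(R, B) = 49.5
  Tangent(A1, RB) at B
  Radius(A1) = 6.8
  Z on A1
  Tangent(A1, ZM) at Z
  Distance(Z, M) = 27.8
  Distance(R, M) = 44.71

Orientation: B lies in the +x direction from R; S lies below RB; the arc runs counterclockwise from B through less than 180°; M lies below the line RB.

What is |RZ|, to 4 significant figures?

43.39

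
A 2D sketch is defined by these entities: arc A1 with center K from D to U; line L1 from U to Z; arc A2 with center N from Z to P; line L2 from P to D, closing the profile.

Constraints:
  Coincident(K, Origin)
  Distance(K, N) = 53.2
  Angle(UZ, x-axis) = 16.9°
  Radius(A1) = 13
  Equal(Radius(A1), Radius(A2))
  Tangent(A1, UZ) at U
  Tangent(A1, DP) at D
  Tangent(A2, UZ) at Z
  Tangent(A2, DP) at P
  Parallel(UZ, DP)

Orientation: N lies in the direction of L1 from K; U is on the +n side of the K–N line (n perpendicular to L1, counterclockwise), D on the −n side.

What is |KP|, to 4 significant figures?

54.77

Tangency of A1 to both parallel lines with radius 13.0 puts U and D at K ± 13.0·n: U = (-3.779, 12.44), D = (3.779, -12.44). Equal radii place Z and P the same way about N: Z = N + 13.0·n = (47.12, 27.90), P = N − 13.0·n = (54.68, 3.027). Then |KP| = |P − K| = 54.77.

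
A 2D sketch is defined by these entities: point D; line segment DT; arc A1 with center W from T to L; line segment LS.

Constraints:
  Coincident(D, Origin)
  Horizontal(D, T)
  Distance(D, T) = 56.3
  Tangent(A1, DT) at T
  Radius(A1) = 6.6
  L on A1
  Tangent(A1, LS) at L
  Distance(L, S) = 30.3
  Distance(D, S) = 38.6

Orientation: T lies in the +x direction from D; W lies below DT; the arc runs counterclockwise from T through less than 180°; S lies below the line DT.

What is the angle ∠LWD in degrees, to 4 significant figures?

37.50°

D is at the origin; DT is horizontal with |DT| = 56.3 and T on the +x side, so T = (56.30, 0.000). Since A1 is tangent to DT there, WT ⟂ DT, so W = T + (0, -6.6) = (56.30, -6.600). Since WL ⟂ LS (tangency), |WS| = √(6.6² + 30.3²) = 31.01 regardless of where L sits on A1. So S lies on both circle(D, 38.6) and circle(W, 31.01); the below-DT intersection is S = (30.45, -23.73). L is the foot of the tangent from S: L = (51.57, -2.000).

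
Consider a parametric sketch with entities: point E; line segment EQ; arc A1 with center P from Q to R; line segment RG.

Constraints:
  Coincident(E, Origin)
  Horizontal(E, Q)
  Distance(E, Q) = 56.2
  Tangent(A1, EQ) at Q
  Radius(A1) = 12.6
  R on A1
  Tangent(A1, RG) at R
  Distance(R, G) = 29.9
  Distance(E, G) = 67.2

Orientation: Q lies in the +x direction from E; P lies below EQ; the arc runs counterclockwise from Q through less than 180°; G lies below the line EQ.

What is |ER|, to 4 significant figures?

46.49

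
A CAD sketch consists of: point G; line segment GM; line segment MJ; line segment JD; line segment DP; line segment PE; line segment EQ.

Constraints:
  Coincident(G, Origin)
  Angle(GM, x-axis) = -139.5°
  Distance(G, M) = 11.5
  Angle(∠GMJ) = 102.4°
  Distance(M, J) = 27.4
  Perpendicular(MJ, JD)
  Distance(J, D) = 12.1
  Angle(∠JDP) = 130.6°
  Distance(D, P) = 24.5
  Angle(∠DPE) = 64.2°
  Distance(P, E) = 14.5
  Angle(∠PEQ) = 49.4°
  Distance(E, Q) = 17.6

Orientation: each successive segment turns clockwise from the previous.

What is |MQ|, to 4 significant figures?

30.14

G is at the origin; GM runs at -139.5° with length 11.5, so M = (-8.745, -7.469). ∠GMJ = 102.4° gives MJ at 142.9° from the x-axis; with |MJ| = 27.4, J = (-30.60, 9.059). MJ is perpendicular to JD, so JD runs at 52.90°; with |JD| = 12.1, D = (-23.30, 18.71). ∠JDP = 130.6° gives DP at 3.500° from the x-axis; with |DP| = 24.5, P = (1.155, 20.21). ∠DPE = 64.2° gives PE at -112.3° from the x-axis; with |PE| = 14.5, E = (-4.347, 6.790). ∠PEQ = 49.4° gives EQ at 117.1° from the x-axis; with |EQ| = 17.6, Q = (-12.37, 22.46). Then |MQ| = |Q − M| = 30.14.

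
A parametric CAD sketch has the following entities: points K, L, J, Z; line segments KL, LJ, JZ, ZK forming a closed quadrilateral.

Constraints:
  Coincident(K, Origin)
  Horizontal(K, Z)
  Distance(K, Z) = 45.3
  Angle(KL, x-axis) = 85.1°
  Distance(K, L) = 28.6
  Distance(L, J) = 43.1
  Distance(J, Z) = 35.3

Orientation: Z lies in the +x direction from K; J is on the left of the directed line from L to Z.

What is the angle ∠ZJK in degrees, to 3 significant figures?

52.4°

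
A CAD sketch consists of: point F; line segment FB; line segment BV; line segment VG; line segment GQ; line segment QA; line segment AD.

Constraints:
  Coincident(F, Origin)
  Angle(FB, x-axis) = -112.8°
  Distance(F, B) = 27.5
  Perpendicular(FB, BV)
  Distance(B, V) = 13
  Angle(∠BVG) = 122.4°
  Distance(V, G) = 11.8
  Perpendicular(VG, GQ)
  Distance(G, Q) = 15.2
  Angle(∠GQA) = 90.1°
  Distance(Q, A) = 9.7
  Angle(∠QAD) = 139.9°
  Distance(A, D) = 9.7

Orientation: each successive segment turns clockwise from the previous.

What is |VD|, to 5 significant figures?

10.445

F is at the origin; FB runs at -112.8° with length 27.5, so B = (-10.657, -25.351). FB is perpendicular to BV, so BV runs at 157.20°; with |BV| = 13.0, V = (-22.641, -20.314). ∠BVG = 122.4° gives VG at 99.600° from the x-axis; with |VG| = 11.8, G = (-24.609, -8.6788). The perpendicularity gives GQ at right angles to VG, so GQ runs at 9.6000°; with |GQ| = 15.2, Q = (-9.6216, -6.1439). ∠GQA = 90.1° gives QA at -80.300° from the x-axis; with |QA| = 9.7, A = (-7.9873, -15.705). ∠QAD = 139.9° gives AD at -120.40° from the x-axis; with |AD| = 9.7, D = (-12.896, -24.072). Then |VD| = |D − V| = 10.445.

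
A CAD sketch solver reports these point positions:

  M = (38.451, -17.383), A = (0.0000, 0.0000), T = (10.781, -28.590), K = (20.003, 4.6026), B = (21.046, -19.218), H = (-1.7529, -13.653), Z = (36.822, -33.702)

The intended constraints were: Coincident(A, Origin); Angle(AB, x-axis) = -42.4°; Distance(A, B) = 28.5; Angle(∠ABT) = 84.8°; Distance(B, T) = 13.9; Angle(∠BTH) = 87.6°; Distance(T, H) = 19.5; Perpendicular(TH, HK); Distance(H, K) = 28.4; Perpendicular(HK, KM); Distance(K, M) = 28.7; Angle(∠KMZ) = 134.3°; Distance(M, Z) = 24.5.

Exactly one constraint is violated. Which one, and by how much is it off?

Distance(M, Z) = 24.5 — off by 8.10.

A = (0.00, 0.00) ✓; AB at -42.40° ✓; |AB| = 28.50 ✓; ∠ABT = 84.80° ✓; |BT| = 13.90 ✓; ∠BTH = 87.60° ✓; |TH| = 19.50 ✓; ∠(TH, HK) = 90.00° ✓; |HK| = 28.40 ✓; ∠(HK, KM) = 90.00° ✓; |KM| = 28.70 ✓; ∠KMZ = 134.3° ✓; |MZ| = 16.40 ✗.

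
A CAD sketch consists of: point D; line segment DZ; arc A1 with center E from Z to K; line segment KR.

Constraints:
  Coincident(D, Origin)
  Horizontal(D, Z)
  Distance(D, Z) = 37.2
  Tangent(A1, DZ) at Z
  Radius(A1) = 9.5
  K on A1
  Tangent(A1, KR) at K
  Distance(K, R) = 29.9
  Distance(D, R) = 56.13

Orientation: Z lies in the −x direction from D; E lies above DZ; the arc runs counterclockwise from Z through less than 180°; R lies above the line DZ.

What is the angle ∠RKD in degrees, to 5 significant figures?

134.27°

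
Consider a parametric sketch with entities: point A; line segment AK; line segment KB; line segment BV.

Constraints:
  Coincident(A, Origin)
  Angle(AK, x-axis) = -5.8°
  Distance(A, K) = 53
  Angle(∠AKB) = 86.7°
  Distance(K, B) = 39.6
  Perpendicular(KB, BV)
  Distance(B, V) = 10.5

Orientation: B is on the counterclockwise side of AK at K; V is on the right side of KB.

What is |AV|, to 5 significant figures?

73.191

A is at the origin; AK runs at -5.8° with length 53.0, so K = 53.0·(cos -5.8°, sin -5.8°) = (52.729, -5.3560). ∠AKB = 86.7°, so KB runs at -5.8° + (180° − 86.7°) = 87.500° from the x-axis; with |KB| = 39.6, B = K + 39.6·(cos 87.500°, sin 87.500°) = (54.456, 34.206). KB ⟂ BV; with |BV| = 10.5 on the right of KB, V = B + 10.5·(0.99905, -0.043619) = (64.946, 33.748). Then |AV| = |V − A| = 73.191.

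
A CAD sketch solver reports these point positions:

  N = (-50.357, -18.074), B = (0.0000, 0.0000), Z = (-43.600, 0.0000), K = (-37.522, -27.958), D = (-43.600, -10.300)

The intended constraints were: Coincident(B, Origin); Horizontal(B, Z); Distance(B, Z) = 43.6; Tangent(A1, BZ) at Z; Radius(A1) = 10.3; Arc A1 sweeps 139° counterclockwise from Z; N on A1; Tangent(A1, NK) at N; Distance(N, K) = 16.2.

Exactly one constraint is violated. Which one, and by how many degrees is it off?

Tangent(A1, NK) at N — off by 3.40°.

B = (0.00, 0.00) ✓; B.y = 0.00, Z.y = 0.00 ✓; |BZ| = 43.60 ✓; ∠(DZ, ZB) = 90.00° ✓; |DZ| = 10.30 ✓; bearing(D→N) − bearing(D→Z) = 139.0° ✓; |DN| = 10.30 ✓; ∠(DN, NK) = 86.60° ✗; |NK| = 16.20 ✓.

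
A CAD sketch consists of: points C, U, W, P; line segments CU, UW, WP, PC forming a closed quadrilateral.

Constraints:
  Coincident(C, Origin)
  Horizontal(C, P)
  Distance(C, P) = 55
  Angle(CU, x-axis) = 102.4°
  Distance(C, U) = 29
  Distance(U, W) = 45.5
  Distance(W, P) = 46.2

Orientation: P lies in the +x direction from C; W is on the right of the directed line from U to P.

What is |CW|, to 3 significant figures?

17.6

C is at the origin; C and P share the same y with |CP| = 55.0 and P in +x, so P = (55.0, 0). CU runs at 102.4° with |CU| = 29.0, so U = (-6.23, 28.3). W is determined by |UW| = 45.5 and |WP| = 46.2 together: it lies at the intersection of circle(U, 45.5) and circle(P, 46.2). With |UP| = 67.5, the foot of the radical line on UP is 33.3 from U and the perpendicular offset is √(45.5² − 33.3²) = 31.1. Taking the right-of-UP solution: W = (10.9, -13.8).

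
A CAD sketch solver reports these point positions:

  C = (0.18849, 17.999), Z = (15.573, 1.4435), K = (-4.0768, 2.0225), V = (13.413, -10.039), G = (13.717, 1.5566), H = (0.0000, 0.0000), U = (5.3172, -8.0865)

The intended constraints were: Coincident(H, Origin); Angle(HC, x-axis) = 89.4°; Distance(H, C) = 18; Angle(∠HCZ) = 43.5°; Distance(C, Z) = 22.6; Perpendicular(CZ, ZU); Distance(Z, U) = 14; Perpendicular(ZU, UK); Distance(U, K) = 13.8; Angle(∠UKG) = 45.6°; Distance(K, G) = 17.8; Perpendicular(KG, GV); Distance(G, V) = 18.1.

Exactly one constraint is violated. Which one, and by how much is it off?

Distance(G, V) = 18.1 — off by 6.50.

H = (0.00, 0.00) ✓; HC at 89.40° ✓; |HC| = 18.00 ✓; ∠HCZ = 43.50° ✓; |CZ| = 22.60 ✓; ∠(CZ, ZU) = 90.00° ✓; |ZU| = 14.00 ✓; ∠(ZU, UK) = 90.00° ✓; |UK| = 13.80 ✓; ∠UKG = 45.60° ✓; |KG| = 17.80 ✓; ∠(KG, GV) = 90.00° ✓; |GV| = 11.60 ✗.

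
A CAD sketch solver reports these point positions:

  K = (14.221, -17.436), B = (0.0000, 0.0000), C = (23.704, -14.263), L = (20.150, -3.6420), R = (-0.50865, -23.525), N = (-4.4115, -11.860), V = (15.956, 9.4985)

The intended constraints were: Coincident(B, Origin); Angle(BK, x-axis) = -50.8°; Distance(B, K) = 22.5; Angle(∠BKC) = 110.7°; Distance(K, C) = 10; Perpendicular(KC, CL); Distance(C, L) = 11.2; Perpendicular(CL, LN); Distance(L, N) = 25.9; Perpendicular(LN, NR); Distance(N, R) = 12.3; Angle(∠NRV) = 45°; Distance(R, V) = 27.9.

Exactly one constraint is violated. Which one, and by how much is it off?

Distance(R, V) = 27.9 — off by 9.00.

B = (0.00, 0.00) ✓; BK at -50.80° ✓; |BK| = 22.50 ✓; ∠BKC = 110.7° ✓; |KC| = 10.00 ✓; ∠(KC, CL) = 90.00° ✓; |CL| = 11.20 ✓; ∠(CL, LN) = 90.00° ✓; |LN| = 25.90 ✓; ∠(LN, NR) = 90.00° ✓; |NR| = 12.30 ✓; ∠NRV = 45.00° ✓; |RV| = 36.90 ✗.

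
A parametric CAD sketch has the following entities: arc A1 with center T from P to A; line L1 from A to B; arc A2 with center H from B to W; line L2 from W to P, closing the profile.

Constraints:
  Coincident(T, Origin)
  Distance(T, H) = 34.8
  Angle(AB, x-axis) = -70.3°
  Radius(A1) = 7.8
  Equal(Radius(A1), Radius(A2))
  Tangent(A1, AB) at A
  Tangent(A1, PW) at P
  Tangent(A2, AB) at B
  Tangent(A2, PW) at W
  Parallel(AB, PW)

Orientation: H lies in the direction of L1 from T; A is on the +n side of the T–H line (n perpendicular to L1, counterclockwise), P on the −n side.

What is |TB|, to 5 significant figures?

35.663

Tangency of A1 to both parallel lines with radius 7.8 puts A and P at T ± 7.8·n: A = (7.3435, 2.6293), P = (-7.3435, -2.6293). Equal radii place B and W the same way about H: B = H + 7.8·n = (19.074, -30.134), W = H − 7.8·n = (4.3874, -35.393). Then |TB| = |B − T| = 35.663.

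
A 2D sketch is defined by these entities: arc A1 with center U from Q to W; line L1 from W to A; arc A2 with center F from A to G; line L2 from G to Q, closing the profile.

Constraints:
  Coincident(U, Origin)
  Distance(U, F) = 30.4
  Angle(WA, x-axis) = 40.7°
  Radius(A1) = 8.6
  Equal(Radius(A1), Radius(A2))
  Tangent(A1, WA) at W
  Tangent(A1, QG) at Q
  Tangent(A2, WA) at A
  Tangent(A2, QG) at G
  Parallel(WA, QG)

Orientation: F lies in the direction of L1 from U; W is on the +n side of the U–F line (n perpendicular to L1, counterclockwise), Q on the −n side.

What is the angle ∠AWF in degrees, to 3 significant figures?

15.8°

The slot axis is L1's direction at 40.7°, so u = (cos 40.7°, sin 40.7°) = (0.758, 0.652) and n = (−sin 40.7°, cos 40.7°) = (-0.652, 0.758). U is at the origin and F lies 30.4 along u from U, so F = 30.4·u = (23.0, 19.8). Tangency of A1 to both parallel lines with radius 8.6 puts W and Q at U ± 8.6·n: W = (-5.61, 6.52), Q = (5.61, -6.52). Equal radii place A and G the same way about F: A = F + 8.6·n = (17.4, 26.3), G = F − 8.6·n = (28.7, 13.3). Then cos ∠AWF = WA·WF / (|WA||WF|), giving 15.8°.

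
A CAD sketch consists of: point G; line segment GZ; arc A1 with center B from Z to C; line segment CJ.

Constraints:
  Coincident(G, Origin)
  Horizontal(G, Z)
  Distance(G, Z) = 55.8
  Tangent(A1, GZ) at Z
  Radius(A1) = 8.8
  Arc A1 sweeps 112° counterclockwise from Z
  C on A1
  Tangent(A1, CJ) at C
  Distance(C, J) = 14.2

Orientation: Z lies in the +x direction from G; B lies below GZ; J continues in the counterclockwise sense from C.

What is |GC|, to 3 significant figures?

49.2

G is at the origin; G and Z share the same y with |GZ| = 55.8 and Z on the +x side, so Z = (55.8, 0.00). The tangent condition forces BZ to be normal to GZ, so B = Z + (0, -8.8) = (55.8, -8.80). On A1, Z sits at bearing 90° from B; a 112° counterclockwise sweep puts C at bearing 202°, so C = B + 8.8·(cos 202°, sin 202°) = (47.6, -12.1). Then |GC| = |C − G| = 49.2.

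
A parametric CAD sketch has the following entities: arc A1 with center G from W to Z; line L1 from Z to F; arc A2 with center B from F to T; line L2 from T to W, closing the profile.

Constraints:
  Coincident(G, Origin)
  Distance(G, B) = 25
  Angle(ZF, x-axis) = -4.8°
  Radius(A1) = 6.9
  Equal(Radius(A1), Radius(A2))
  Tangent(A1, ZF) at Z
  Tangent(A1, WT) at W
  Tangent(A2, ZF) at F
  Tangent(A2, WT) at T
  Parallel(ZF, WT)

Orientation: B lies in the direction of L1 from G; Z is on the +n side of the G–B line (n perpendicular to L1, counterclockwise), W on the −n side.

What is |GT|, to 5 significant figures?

25.935

The slot axis is L1's direction at -4.8°, so u = (cos -4.8°, sin -4.8°) = (0.99649, -0.083678) and n = (−sin -4.8°, cos -4.8°) = (0.083678, 0.99649). G is at the origin and B lies 25.0 along u from G, so B = 25.0·u = (24.912, -2.0919). Tangency of A1 to both parallel lines with radius 6.9 puts Z and W at G ± 6.9·n: Z = (0.57738, 6.8758), W = (-0.57738, -6.8758). Equal radii place F and T the same way about B: F = B + 6.9·n = (25.490, 4.7839), T = B − 6.9·n = (24.335, -8.9677). Then |GT| = |T − G| = 25.935.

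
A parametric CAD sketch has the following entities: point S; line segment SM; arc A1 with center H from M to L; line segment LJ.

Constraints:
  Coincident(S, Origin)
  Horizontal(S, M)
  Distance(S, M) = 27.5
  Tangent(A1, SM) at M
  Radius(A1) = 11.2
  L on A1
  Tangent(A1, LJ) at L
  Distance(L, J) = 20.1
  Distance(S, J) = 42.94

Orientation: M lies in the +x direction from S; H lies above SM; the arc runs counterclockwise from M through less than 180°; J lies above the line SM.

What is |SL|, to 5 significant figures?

40.753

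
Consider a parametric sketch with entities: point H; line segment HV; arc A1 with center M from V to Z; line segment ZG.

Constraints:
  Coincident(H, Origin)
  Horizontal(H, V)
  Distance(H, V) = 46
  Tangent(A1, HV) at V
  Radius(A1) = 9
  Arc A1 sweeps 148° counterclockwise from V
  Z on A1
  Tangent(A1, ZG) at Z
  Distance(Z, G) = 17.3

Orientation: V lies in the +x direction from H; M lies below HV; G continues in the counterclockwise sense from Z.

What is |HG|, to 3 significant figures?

61.6

On A1, V sits at bearing 90° from M; a 148° counterclockwise sweep puts Z at bearing 238°, so Z = M + 9.0·(cos 238°, sin 238°) = (41.2, -16.6). A1 meets ZG tangentially, so MZ is at right angles to ZG, so ZG runs along (−sin 238°, cos 238°); with |ZG| = 17.3, G = (55.9, -25.8). Then |HG| = |G − H| = 61.6.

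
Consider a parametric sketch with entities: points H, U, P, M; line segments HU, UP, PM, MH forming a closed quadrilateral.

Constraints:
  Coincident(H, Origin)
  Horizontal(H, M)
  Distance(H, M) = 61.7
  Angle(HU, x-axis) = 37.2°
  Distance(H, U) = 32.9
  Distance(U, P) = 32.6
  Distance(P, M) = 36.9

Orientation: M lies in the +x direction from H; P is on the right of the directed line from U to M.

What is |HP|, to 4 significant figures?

29.89

Checks: |UP| = 32.60 ✓; |PM| = 36.90 ✓.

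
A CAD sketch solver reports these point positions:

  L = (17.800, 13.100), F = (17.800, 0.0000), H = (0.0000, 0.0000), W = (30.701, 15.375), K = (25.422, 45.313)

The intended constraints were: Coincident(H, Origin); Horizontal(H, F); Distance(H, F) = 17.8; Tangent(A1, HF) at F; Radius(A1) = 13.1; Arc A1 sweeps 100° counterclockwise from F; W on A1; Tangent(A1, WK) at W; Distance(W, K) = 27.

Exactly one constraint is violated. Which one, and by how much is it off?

Distance(W, K) = 27 — off by 3.40.

H = (0.00, 0.00) ✓; H.y = 0.00, F.y = 0.00 ✓; |HF| = 17.80 ✓; ∠(LF, FH) = 90.00° ✓; |LF| = 13.10 ✓; bearing(L→W) − bearing(L→F) = 100.0° ✓; |LW| = 13.10 ✓; ∠(LW, WK) = 90.00° ✓; |WK| = 30.40 ✗.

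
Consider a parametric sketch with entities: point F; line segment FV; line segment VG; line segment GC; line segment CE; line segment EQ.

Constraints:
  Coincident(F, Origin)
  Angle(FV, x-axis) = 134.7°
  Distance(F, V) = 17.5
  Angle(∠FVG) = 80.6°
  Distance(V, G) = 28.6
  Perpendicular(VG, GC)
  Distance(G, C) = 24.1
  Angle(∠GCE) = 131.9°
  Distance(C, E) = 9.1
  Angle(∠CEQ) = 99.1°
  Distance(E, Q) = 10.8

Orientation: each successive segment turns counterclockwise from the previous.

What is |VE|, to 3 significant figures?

37.2

F is at the origin; FV runs at 134.7° with length 17.5, so V = (-12.3, 12.4). ∠FVG = 80.6° gives VG at -126° from the x-axis; with |VG| = 28.6, G = (-29.1, -10.7). VG is perpendicular to GC, so GC runs at -35.9°; with |GC| = 24.1, C = (-9.56, -24.9). ∠GCE = 131.9° gives CE at 12.2° from the x-axis; with |CE| = 9.1, E = (-0.663, -22.9). Then |VE| = |E − V| = 37.2.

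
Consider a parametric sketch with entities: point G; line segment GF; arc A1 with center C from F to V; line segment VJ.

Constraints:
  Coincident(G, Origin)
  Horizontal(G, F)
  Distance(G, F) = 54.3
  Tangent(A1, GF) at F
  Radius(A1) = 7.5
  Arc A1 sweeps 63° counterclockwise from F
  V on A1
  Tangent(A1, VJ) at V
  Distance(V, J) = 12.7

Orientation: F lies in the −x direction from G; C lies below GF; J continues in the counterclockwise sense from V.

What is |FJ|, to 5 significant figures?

19.810

G is at the origin; G and F share the same y with |GF| = 54.3 and F on the −x side, so F = (-54.300, 0.0000). Since A1 is tangent to GF there, CF ⟂ GF, so C = F + (0, -7.5) = (-54.300, -7.5000). On A1, F sits at bearing 90° from C; a 63° counterclockwise sweep puts V at bearing 153°, so V = C + 7.5·(cos 153°, sin 153°) = (-60.983, -4.0951). The tangent condition forces CV to be normal to VJ, so VJ runs along (−sin 153°, cos 153°); with |VJ| = 12.7, J = (-66.748, -15.411). Then |FJ| = |J − F| = 19.810.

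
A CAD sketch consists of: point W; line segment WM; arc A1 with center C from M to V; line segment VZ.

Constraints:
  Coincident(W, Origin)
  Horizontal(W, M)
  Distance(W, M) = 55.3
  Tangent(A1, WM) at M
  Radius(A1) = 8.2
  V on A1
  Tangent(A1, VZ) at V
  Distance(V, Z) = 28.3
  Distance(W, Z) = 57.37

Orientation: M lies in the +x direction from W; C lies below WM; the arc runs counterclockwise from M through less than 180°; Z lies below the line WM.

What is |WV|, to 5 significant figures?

47.726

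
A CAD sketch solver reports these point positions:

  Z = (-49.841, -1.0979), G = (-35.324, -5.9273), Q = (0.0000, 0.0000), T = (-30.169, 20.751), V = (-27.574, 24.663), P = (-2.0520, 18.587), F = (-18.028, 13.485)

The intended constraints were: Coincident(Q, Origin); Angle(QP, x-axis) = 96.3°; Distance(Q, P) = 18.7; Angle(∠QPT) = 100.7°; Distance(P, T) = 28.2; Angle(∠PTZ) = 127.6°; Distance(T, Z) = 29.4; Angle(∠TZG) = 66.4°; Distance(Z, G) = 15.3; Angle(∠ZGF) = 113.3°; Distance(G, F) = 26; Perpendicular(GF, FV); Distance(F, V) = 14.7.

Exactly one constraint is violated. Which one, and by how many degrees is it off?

Perpendicular(GF, FV) — off by 7.80°.

Q = (0.00, 0.00) ✓; QP at 96.30° ✓; |QP| = 18.70 ✓; ∠QPT = 100.7° ✓; |PT| = 28.20 ✓; ∠PTZ = 127.6° ✓; |TZ| = 29.40 ✓; ∠TZG = 66.40° ✓; |ZG| = 15.30 ✓; ∠ZGF = 113.3° ✓; |GF| = 26.00 ✓; ∠(GF, FV) = 82.20° ✗; |FV| = 14.70 ✓.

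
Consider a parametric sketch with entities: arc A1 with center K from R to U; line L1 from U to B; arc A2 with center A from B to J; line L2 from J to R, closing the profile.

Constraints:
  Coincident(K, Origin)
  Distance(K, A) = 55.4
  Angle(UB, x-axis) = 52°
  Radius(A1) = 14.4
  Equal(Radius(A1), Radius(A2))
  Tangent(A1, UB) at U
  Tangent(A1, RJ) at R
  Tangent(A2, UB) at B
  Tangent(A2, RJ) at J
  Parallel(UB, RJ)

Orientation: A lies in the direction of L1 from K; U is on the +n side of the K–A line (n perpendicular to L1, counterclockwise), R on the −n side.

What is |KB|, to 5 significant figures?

57.241

Tangency of A1 to both parallel lines with radius 14.4 puts U and R at K ± 14.4·n: U = (-11.347, 8.8655), R = (11.347, -8.8655). Equal radii place B and J the same way about A: B = A + 14.4·n = (22.760, 52.521), J = A − 14.4·n = (45.455, 34.790). Then |KB| = |B − K| = 57.241.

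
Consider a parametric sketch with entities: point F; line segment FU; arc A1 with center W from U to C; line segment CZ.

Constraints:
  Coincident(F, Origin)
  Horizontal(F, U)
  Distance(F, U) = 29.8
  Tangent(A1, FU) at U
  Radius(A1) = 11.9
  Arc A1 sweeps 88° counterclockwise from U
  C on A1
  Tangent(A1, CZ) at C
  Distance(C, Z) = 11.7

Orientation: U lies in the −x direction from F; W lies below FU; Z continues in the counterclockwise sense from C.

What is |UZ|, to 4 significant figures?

26.24

On A1, U sits at bearing 90° from W; an 88° counterclockwise sweep puts C at bearing 178°, so C = W + 11.9·(cos 178°, sin 178°) = (-41.69, -11.48). The tangent condition forces WC to be normal to CZ, so CZ runs along (−sin 178°, cos 178°); with |CZ| = 11.7, Z = (-42.10, -23.18). Then |UZ| = |Z − U| = 26.24.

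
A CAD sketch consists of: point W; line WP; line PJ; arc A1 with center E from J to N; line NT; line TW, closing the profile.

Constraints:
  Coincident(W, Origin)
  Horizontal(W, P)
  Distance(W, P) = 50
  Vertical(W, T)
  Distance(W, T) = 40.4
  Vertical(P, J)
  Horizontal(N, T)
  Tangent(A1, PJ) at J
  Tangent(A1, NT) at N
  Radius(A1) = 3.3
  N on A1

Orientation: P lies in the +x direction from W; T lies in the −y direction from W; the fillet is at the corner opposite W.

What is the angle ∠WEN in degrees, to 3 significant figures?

128°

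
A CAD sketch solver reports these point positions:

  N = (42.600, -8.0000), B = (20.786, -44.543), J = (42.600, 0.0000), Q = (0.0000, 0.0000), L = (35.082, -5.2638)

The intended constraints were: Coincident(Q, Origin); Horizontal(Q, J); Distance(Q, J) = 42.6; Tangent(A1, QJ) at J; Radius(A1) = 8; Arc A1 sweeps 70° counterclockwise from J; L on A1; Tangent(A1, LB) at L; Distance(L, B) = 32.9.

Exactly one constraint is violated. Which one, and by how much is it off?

Distance(L, B) = 32.9 — off by 8.90.

Q = (0.00, 0.00) ✓; Q.y = 0.00, J.y = 0.00 ✓; |QJ| = 42.60 ✓; ∠(NJ, JQ) = 90.00° ✓; |NJ| = 8.000 ✓; bearing(N→L) − bearing(N→J) = 70.00° ✓; |NL| = 8.000 ✓; ∠(NL, LB) = 90.00° ✓; |LB| = 41.80 ✗.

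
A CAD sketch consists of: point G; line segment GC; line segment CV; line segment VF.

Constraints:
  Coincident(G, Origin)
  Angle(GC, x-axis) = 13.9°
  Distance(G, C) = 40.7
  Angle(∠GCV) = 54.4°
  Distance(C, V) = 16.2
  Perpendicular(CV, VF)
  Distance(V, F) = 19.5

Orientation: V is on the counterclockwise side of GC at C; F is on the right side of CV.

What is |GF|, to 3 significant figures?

53.1

G is at the origin; GC runs at 13.9° with length 40.7, so C = 40.7·(cos 13.9°, sin 13.9°) = (39.5, 9.78). ∠GCV = 54.4°, so CV runs at 13.9° + (180° − 54.4°) = 140° from the x-axis; with |CV| = 16.2, V = C + 16.2·(cos 140°, sin 140°) = (27.2, 20.3). CV is perpendicular to VF; with |VF| = 19.5 on the right of CV, F = V + 19.5·(0.649, 0.760) = (39.9, 35.1). Then |GF| = |F − G| = 53.1.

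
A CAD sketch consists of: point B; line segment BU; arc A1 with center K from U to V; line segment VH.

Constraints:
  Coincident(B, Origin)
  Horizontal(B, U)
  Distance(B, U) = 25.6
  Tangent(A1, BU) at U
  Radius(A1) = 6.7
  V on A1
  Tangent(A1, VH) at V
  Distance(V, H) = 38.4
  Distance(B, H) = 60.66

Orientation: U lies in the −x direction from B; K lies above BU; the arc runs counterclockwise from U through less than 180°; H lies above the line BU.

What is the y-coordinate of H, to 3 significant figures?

40.3

Checks: B.y = 0.00, U.y = 0.00 ✓; |KV| = 6.700 ✓; ∠(KV, VH) = 90.00° ✓; |VH| = 38.40 ✓; |BH| = 60.66 ✓.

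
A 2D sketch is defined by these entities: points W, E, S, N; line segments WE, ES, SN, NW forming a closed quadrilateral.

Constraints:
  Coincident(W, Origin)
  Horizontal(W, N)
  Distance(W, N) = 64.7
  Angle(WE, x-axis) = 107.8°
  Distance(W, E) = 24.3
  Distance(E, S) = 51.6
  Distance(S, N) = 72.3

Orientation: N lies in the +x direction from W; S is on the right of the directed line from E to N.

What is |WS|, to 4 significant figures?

28.23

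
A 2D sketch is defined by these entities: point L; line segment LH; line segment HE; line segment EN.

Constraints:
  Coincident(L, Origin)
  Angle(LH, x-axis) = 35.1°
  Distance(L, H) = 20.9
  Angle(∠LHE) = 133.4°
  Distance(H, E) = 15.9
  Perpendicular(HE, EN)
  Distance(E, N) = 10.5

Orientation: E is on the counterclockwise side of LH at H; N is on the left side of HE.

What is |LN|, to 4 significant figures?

30.62

∠LHE = 133.4°, so HE runs at 35.1° + (180° − 133.4°) = 81.70° from the x-axis; with |HE| = 15.9, E = H + 15.9·(cos 81.70°, sin 81.70°) = (19.39, 27.75). The perpendicularity gives EN at right angles to HE; with |EN| = 10.5 on the left of HE, N = E + 10.5·(-0.9895, 0.1444) = (9.005, 29.27). Then |LN| = |N − L| = 30.62.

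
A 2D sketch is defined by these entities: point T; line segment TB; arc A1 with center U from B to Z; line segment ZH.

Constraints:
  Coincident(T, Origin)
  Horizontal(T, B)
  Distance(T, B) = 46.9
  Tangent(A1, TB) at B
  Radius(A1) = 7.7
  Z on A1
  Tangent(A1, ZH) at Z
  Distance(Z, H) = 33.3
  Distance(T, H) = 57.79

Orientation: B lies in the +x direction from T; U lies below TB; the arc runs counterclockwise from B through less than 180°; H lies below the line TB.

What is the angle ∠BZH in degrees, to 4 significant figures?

133.9°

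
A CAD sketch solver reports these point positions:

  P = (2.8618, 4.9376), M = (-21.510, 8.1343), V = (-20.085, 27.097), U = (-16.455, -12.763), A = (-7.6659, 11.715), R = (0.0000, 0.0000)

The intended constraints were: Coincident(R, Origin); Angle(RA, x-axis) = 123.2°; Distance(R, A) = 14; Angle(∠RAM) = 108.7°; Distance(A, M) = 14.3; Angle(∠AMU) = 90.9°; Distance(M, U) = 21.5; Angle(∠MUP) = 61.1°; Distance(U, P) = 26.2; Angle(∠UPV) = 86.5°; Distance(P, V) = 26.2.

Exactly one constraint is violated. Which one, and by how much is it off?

Distance(P, V) = 26.2 — off by 5.70.

R = (0.00, 0.00) ✓; RA at 123.2° ✓; |RA| = 14.00 ✓; ∠RAM = 108.7° ✓; |AM| = 14.30 ✓; ∠AMU = 90.90° ✓; |MU| = 21.50 ✓; ∠MUP = 61.10° ✓; |UP| = 26.20 ✓; ∠UPV = 86.50° ✓; |PV| = 31.90 ✗.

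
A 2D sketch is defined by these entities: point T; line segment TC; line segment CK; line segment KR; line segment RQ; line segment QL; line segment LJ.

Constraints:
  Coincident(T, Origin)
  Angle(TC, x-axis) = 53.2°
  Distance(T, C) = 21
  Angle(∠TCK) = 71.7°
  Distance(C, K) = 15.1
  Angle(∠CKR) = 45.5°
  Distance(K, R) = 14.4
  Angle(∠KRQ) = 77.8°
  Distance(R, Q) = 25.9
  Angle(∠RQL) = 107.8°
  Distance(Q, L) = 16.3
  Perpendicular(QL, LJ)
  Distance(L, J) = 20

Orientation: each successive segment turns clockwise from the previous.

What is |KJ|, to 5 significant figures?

11.599

T is at the origin; TC runs at 53.2° with length 21.0, so C = (12.579, 16.815). ∠TCK = 71.7° gives CK at -55.100° from the x-axis; with |CK| = 15.1, K = (21.219, 4.4311). ∠CKR = 45.5° gives KR at 170.40° from the x-axis; with |KR| = 14.4, R = (7.0206, 6.8325). ∠KRQ = 77.8° gives RQ at 68.200° from the x-axis; with |RQ| = 25.9, Q = (16.639, 30.880). ∠RQL = 107.8° gives QL at -4.0000° from the x-axis; with |QL| = 16.3, L = (32.899, 29.743). QL is perpendicular to LJ, so LJ runs at -94.000°; with |LJ| = 20.0, J = (31.504, 9.7920). Then |KJ| = |J − K| = 11.599.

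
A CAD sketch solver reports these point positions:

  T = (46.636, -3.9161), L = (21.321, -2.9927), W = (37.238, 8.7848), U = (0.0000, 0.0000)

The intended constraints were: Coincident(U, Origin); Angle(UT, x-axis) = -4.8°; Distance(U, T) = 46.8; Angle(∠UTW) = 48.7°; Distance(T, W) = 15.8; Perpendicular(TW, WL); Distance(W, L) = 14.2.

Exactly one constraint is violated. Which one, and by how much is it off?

Distance(W, L) = 14.2 — off by 5.60.

U = (0.00, 0.00) ✓; UT at -4.800° ✓; |UT| = 46.80 ✓; ∠UTW = 48.70° ✓; |TW| = 15.80 ✓; ∠(TW, WL) = 90.00° ✓; |WL| = 19.80 ✗.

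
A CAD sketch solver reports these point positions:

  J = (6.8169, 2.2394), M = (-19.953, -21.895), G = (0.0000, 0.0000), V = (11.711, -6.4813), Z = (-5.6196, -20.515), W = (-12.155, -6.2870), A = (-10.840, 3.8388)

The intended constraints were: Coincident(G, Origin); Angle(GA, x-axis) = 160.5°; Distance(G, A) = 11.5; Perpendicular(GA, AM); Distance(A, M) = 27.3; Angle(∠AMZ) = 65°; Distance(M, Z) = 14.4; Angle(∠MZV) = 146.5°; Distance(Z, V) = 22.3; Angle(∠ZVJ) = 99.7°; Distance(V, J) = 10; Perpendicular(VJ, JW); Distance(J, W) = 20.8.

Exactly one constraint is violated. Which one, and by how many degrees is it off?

Perpendicular(VJ, JW) — off by 5.10°.

G = (0.00, 0.00) ✓; GA at 160.5° ✓; |GA| = 11.50 ✓; ∠(GA, AM) = 90.00° ✓; |AM| = 27.30 ✓; ∠AMZ = 65.00° ✓; |MZ| = 14.40 ✓; ∠MZV = 146.5° ✓; |ZV| = 22.30 ✓; ∠ZVJ = 99.70° ✓; |VJ| = 10.00 ✓; ∠(VJ, JW) = 84.90° ✗; |JW| = 20.80 ✓.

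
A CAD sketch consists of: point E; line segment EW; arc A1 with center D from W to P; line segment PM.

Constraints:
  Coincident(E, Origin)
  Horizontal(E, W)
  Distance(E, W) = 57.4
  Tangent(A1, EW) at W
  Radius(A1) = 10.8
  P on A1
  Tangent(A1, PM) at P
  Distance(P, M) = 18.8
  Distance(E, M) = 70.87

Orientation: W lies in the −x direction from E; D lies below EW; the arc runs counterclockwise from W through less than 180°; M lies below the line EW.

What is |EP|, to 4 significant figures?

69.19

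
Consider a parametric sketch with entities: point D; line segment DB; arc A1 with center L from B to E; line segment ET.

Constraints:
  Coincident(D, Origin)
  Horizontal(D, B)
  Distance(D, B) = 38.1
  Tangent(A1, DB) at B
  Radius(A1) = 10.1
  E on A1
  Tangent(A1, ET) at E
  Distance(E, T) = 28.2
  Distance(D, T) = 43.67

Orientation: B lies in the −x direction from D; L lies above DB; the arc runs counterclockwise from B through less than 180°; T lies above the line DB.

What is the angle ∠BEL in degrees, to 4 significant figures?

49.23°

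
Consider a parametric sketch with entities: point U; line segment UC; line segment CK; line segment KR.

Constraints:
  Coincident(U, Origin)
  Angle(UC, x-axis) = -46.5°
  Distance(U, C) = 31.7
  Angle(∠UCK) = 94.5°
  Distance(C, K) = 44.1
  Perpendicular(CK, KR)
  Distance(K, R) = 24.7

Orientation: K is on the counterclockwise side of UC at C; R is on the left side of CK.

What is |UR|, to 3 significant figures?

47.1

∠UCK = 94.5°, so CK runs at -46.5° + (180° − 94.5°) = 39.0° from the x-axis; with |CK| = 44.1, K = C + 44.1·(cos 39.0°, sin 39.0°) = (56.1, 4.76). CK ⟂ KR; with |KR| = 24.7 on the left of CK, R = K + 24.7·(-0.629, 0.777) = (40.5, 24.0). Then |UR| = |R − U| = 47.1.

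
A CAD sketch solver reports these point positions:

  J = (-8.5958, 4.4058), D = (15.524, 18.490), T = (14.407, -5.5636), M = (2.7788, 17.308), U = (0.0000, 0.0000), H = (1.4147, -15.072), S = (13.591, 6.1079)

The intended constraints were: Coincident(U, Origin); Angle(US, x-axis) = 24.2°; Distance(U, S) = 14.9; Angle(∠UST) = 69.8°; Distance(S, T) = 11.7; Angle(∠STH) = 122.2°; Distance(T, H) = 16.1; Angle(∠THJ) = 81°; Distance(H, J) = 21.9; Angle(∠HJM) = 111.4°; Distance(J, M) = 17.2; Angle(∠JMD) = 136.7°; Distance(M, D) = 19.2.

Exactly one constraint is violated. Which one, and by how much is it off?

Distance(M, D) = 19.2 — off by 6.40.

U = (0.00, 0.00) ✓; US at 24.20° ✓; |US| = 14.90 ✓; ∠UST = 69.80° ✓; |ST| = 11.70 ✓; ∠STH = 122.2° ✓; |TH| = 16.10 ✓; ∠THJ = 81.00° ✓; |HJ| = 21.90 ✓; ∠HJM = 111.4° ✓; |JM| = 17.20 ✓; ∠JMD = 136.7° ✓; |MD| = 12.80 ✗.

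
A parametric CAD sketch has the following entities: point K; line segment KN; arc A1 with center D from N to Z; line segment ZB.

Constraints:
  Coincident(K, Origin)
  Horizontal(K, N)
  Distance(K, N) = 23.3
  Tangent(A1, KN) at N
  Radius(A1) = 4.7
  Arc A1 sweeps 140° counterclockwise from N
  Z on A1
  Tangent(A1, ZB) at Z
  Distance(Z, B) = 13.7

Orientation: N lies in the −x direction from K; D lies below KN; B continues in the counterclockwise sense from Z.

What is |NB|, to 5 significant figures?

18.668

K is at the origin; KN is horizontal with |KN| = 23.3 and N on the −x side, so N = (-23.300, 0.0000). Since A1 is tangent to KN there, DN ⟂ KN, so D = N + (0, -4.7) = (-23.300, -4.7000). On A1, N sits at bearing 90° from D; a 140° counterclockwise sweep puts Z at bearing 230°, so Z = D + 4.7·(cos 230°, sin 230°) = (-26.321, -8.3004). Since A1 is tangent to ZB there, DZ ⟂ ZB, so ZB runs along (−sin 230°, cos 230°); with |ZB| = 13.7, B = (-15.826, -17.107). Then |NB| = |B − N| = 18.668.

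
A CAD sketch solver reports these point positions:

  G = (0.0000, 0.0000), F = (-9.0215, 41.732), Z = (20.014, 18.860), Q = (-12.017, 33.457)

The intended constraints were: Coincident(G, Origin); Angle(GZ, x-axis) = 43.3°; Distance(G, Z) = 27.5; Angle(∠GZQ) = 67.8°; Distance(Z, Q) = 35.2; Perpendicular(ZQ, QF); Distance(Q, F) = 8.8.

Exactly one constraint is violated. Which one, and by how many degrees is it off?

Perpendicular(ZQ, QF) — off by 4.60°.

G = (0.00, 0.00) ✓; GZ at 43.30° ✓; |GZ| = 27.50 ✓; ∠GZQ = 67.80° ✓; |ZQ| = 35.20 ✓; ∠(ZQ, QF) = 85.40° ✗; |QF| = 8.800 ✓.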